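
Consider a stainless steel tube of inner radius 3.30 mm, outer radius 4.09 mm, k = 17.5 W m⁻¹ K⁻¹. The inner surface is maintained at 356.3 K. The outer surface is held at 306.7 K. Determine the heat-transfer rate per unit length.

Q' = 25.4 kW/m

Q' = 2πk·ΔT/ln(r₂/r₁) = 2π × 17.5 × 49.6 / ln(0.00409/0.00330) = 25400 W/m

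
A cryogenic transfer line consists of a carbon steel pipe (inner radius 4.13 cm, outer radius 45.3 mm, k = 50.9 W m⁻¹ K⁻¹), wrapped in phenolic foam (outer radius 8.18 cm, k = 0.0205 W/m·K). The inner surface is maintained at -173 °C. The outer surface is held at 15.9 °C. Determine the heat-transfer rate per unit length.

Treat each layer as a resistance in series:
  R'_carbon steel = ln(0.0453/0.0413)/(2πk) = 0.09244/(2π·50.9) = 2.891×10^-4 m·K/W
  R'_phenolic foam = ln(0.0818/0.0453)/(2πk) = 0.5910/(2π·0.0205) = 4.588 m·K/W
ΣR = 2.891×10^-4 + 4.588 = 4.588 m·K/W
Q' = ΔT/ΣR = (-173 °C − 15.9 °C)/4.588 = -41.2 W/m
(Negative Q' ⇒ heat flows inward; heat gain = 41.2 W/m.)

Q' = 41.2 W/m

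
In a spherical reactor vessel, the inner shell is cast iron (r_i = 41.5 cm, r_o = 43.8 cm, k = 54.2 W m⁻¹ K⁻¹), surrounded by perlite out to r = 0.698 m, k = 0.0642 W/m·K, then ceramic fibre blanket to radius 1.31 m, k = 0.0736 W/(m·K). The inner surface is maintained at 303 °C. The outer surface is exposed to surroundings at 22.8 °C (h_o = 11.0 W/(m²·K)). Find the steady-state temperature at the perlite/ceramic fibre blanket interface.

Treat each layer as a resistance in series:
  R_cast iron = (1/0.415 − 1/0.438)/(4πk) = 0.1265/(4π·54.2) = 1.858×10^-4 K/W
  R_perlite = (1/0.438 − 1/0.698)/(4πk) = 0.8504/(4π·0.0642) = 1.054 K/W
  R_ceramic fibre blanket = (1/0.698 − 1/1.31)/(4πk) = 0.6693/(4π·0.0736) = 0.7237 K/W
  R_conv,out = 1/(4πr²h) = 1/(4π·1.31²·11.0) = 0.004216 K/W
ΣR = 1.858×10^-4 + 1.054 + 0.7237 + 0.004216 = 1.782 K/W
Q = ΔT/ΣR = (303 °C − 22.8 °C)/1.782 = 157.2 W
From the inner boundary to the perlite/ceramic fibre blanket interface, ΣR_partial = 1.054 K/W.
T_interface = T_in − Q·ΣR_partial = 303 °C − (157.2)(1.054) = 137 °C

T = 137 °C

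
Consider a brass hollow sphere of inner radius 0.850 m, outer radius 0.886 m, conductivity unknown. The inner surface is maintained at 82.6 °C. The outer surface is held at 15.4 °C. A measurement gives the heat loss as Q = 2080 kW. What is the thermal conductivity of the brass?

ΣR = ΔT/Q = |82.6 − 15.4|/2.08×10^6 = 3.231×10^-5 K/W
(1/r₁−1/r₂)/(4πk) = 3.231×10^-5 ⇒ k = 0.04780/(4π·3.231×10^-5) = 118 W/m·K

k = 118 W/m·K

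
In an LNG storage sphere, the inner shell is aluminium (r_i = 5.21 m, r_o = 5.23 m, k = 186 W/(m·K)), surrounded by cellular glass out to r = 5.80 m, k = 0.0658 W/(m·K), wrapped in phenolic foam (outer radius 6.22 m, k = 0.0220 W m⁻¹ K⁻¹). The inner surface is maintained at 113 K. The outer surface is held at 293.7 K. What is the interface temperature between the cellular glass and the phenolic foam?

T = 176.3 K

Series thermal resistances, inner to outer:
  R_aluminium = (1/5.21 − 1/5.23)/(4πk) = 7.340×10^-4/(4π·186) = 3.140×10^-7 K/W
  R_cellular glass = (1/5.23 − 1/5.80)/(4πk) = 0.01879/(4π·0.0658) = 0.02273 K/W
  R_phenolic foam = (1/5.80 − 1/6.22)/(4πk) = 0.01164/(4π·0.0220) = 0.04211 K/W
ΣR = 3.140×10^-7 + 0.02273 + 0.04211 = 0.06484 K/W
Q = ΔT/ΣR = (113 K − 293.7 K)/0.06484 = -2787 W
From the inner boundary to the cellular glass/phenolic foam interface, ΣR_partial = 0.02273 K/W.
T_interface = T_in − Q·ΣR_partial = 113 K − (-2787)(0.02273) = 176.3 K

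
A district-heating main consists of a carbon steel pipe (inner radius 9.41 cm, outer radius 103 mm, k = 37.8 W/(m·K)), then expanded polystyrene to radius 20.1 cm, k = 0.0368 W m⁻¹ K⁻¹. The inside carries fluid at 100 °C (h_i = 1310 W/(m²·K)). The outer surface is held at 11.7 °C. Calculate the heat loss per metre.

Q' = 30.5 W/m

Treat each layer as a resistance in series:
  R'_conv,in = 1/(2πr h) = 1/(2π·0.0941·1310) = 0.001291 m·K/W
  R'_carbon steel = ln(0.103/0.0941)/(2πk) = 0.09037/(2π·37.8) = 3.805×10^-4 m·K/W
  R'_expanded polystyrene = ln(0.201/0.103)/(2πk) = 0.6686/(2π·0.0368) = 2.891 m·K/W
ΣR = 0.001291 + 3.805×10^-4 + 2.891 = 2.893 m·K/W
Q' = ΔT/ΣR = (100 °C − 11.7 °C)/2.893 = 30.5 W/m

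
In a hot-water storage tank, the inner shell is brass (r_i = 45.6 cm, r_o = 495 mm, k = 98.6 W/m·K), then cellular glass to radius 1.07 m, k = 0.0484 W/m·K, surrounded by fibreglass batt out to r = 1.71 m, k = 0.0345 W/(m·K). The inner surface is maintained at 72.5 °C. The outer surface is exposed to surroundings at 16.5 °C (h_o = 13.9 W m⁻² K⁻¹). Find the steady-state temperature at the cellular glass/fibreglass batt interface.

T = 34.0 °C

Treat each layer as a resistance in series:
  R_brass = (1/0.456 − 1/0.495)/(4πk) = 0.1728/(4π·98.6) = 1.394×10^-4 K/W
  R_cellular glass = (1/0.495 − 1/1.07)/(4πk) = 1.086/(4π·0.0484) = 1.785 K/W
  R_fibreglass batt = (1/1.07 − 1/1.71)/(4πk) = 0.3498/(4π·0.0345) = 0.8068 K/W
  R_conv,out = 1/(4πr²h) = 1/(4π·1.71²·13.9) = 0.001958 K/W
ΣR = 1.394×10^-4 + 1.785 + 0.8068 + 0.001958 = 2.594 K/W
Q = ΔT/ΣR = (72.5 °C − 16.5 °C)/2.594 = 21.59 W
From the inner boundary to the cellular glass/fibreglass batt interface, ΣR_partial = 1.785 K/W.
T_interface = T_in − Q·ΣR_partial = 72.5 °C − (21.59)(1.785) = 34.0 °C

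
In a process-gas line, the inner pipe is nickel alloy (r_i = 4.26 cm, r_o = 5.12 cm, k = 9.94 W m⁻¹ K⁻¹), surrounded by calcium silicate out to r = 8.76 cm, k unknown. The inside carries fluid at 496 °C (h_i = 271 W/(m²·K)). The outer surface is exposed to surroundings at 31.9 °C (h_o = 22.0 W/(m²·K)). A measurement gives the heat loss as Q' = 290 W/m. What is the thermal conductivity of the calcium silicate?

ΣR = ΔT/Q' = |496 − 31.9|/290 = 1.600 m·K/W
Known resistances:
  R'_conv,in = 1/(2πr h) = 1/(2π·0.0426·271) = 0.01379 m·K/W
  R'_nickel alloy = ln(0.0512/0.0426)/(2πk) = 0.1839/(2π·9.94) = 0.002944 m·K/W
  R'_conv,out = 1/(2πr h) = 1/(2π·0.0876·22.0) = 0.08258 m·K/W
R_calcium silicate = ΣR − ΣR_known = 1.600 − 0.09931 = 1.501 m·K/W
ln(r₂/r₁)/(2πk) = 1.501 ⇒ k = 0.5370/(2π·1.501) = 0.0569 W/m·K

k = 0.0569 W/m·K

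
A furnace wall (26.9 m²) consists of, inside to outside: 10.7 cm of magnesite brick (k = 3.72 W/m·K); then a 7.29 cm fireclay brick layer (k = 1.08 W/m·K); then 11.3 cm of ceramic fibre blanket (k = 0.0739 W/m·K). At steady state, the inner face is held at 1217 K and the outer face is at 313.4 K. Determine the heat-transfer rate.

Q = 15000 W

Treat each layer as a resistance in series:
  R_magnesite brick = L/(kA) = 0.107/(3.72·26.9) = 0.001069 K/W
  R_fireclay brick = L/(kA) = 0.0729/(1.08·26.9) = 0.002509 K/W
  R_ceramic fibre blanket = L/(kA) = 0.113/(0.0739·26.9) = 0.05684 K/W
ΣR = 0.001069 + 0.002509 + 0.05684 = 0.06042 K/W
Q = ΔT/ΣR = (1217 K − 313.4 K)/0.06042 = 15000 W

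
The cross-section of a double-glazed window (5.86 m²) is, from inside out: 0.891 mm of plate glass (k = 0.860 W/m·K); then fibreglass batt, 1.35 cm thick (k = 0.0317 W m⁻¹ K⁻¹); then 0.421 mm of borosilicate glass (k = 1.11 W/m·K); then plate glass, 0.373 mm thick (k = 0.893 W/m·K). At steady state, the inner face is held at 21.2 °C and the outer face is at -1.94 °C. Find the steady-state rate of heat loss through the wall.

Series thermal resistances, inner to outer:
  R_plate glass = L/(kA) = 8.91×10^-4/(0.860·5.86) = 1.768×10^-4 K/W
  R_fibreglass batt = L/(kA) = 0.0135/(0.0317·5.86) = 0.07267 K/W
  R_borosilicate glass = L/(kA) = 4.21×10^-4/(1.11·5.86) = 6.472×10^-5 K/W
  R_plate glass = L/(kA) = 3.73×10^-4/(0.893·5.86) = 7.128×10^-5 K/W
ΣR = 1.768×10^-4 + 0.07267 + 6.472×10^-5 + 7.128×10^-5 = 0.07298 K/W
Q = ΔT/ΣR = (21.2 °C − -1.94 °C)/0.07298 = 317 W

Q = 317 W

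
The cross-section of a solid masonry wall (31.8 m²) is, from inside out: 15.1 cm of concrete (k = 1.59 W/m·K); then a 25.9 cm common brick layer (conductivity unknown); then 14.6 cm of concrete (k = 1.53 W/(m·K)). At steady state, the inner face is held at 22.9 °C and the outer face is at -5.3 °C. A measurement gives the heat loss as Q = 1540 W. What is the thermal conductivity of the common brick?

ΣR = ΔT/Q = |22.9 − -5.3|/1540 = 0.01831 K/W
Known resistances:
  R_concrete = L/(kA) = 0.151/(1.59·31.8) = 0.002986 K/W
  R_concrete = L/(kA) = 0.146/(1.53·31.8) = 0.003001 K/W
R_common brick = ΣR − ΣR_known = 0.01831 − 0.005987 = 0.01232 K/W
L/(kA) = 0.01232 ⇒ k = 0.259/(0.01232·31.8) = 0.661 W/m·K

k = 0.661 W/m·K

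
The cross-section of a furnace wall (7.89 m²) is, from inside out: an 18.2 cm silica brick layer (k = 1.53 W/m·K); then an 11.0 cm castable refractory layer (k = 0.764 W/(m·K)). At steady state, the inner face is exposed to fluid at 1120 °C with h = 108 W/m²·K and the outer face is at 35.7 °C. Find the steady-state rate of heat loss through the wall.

Series thermal resistances, inner to outer:
  R_conv,in = 1/(hA) = 1/(108·7.89) = 0.001174 K/W
  R_silica brick = L/(kA) = 0.182/(1.53·7.89) = 0.01508 K/W
  R_castable refractory = L/(kA) = 0.110/(0.764·7.89) = 0.01825 K/W
ΣR = 0.001174 + 0.01508 + 0.01825 = 0.03450 K/W
Q = ΔT/ΣR = (1120 °C − 35.7 °C)/0.03450 = 31400 W

Q = 31.4 kW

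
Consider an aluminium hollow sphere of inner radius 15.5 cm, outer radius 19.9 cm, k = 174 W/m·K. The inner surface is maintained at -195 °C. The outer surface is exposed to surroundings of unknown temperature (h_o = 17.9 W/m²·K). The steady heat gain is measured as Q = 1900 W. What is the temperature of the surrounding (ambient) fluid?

T_out = 19.5 °C

Series resistances:
  R_aluminium = (1/0.155 − 1/0.199)/(4πk) = 1.426/(4π·174) = 6.524×10^-4 K/W
  R_conv,out = 1/(4πr²h) = 1/(4π·0.199²·17.9) = 0.1123 K/W
ΣR = 0.1129 K/W
ΔT = Q·ΣR = 1900 × 0.1129 = 214.5 K
Heat flows inward, so T_out = T_in + ΔT = -195 + 214.5 = 19.5 °C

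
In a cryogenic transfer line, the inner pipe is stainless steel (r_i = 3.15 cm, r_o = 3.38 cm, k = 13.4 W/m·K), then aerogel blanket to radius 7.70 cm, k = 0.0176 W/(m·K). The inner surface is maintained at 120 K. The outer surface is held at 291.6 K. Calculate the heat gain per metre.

Series thermal resistances, inner to outer:
  R'_stainless steel = ln(0.0338/0.0315)/(2πk) = 0.07047/(2π·13.4) = 8.370×10^-4 m·K/W
  R'_aerogel blanket = ln(0.0770/0.0338)/(2πk) = 0.8233/(2π·0.0176) = 7.445 m·K/W
ΣR = 8.370×10^-4 + 7.445 = 7.446 m·K/W
Q' = ΔT/ΣR = (120 K − 291.6 K)/7.446 = -23.0 W/m
(Negative Q' ⇒ heat flows inward; heat gain = 23.0 W/m.)

Q' = 23.0 W/m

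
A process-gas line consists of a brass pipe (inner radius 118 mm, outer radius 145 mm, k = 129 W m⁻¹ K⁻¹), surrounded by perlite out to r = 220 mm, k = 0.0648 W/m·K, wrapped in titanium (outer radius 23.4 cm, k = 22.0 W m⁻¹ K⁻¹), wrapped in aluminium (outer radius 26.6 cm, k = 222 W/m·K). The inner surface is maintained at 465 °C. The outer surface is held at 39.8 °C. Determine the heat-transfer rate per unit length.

Series thermal resistances, inner to outer:
  R'_brass = ln(0.145/0.118)/(2πk) = 0.2060/(2π·129) = 2.542×10^-4 m·K/W
  R'_perlite = ln(0.220/0.145)/(2πk) = 0.4169/(2π·0.0648) = 1.024 m·K/W
  R'_titanium = ln(0.234/0.220)/(2πk) = 0.06169/(2π·22.0) = 4.463×10^-4 m·K/W
  R'_aluminium = ln(0.266/0.234)/(2πk) = 0.1282/(2π·222) = 9.189×10^-5 m·K/W
ΣR = 2.542×10^-4 + 1.024 + 4.463×10^-4 + 9.189×10^-5 = 1.025 m·K/W
Q' = ΔT/ΣR = (465 °C − 39.8 °C)/1.025 = 415 W/m

Q' = 415 W/m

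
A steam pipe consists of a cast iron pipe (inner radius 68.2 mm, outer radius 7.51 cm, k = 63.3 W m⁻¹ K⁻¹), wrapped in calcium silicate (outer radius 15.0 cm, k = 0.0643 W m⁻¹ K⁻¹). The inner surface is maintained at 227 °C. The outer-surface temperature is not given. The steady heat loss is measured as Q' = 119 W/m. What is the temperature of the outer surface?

Sum the resistances:
  R'_cast iron = ln(0.0751/0.0682)/(2πk) = 0.09638/(2π·63.3) = 2.423×10^-4 m·K/W
  R'_calcium silicate = ln(0.150/0.0751)/(2πk) = 0.6918/(2π·0.0643) = 1.712 m·K/W
ΣR = 1.713 m·K/W
ΔT = Q'·ΣR = 119 × 1.713 = 203.8 K
Heat flows outward, so T_out = T_in − ΔT = 227 − 203.8 = 23.2 °C

T_out = 23.2 °C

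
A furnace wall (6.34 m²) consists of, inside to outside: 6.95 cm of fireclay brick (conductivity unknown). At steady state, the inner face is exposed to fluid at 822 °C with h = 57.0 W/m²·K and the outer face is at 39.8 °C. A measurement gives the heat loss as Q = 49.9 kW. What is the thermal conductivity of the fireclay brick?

ΣR = ΔT/Q = |822 − 39.8|/49900 = 0.01568 K/W
Known resistances:
  R_conv,in = 1/(hA) = 1/(57.0·6.34) = 0.002767 K/W
R_fireclay brick = ΣR − ΣR_known = 0.01568 − 0.002767 = 0.01291 K/W
L/(kA) = 0.01291 ⇒ k = 0.0695/(0.01291·6.34) = 0.849 W/m·K

k = 0.849 W/m·K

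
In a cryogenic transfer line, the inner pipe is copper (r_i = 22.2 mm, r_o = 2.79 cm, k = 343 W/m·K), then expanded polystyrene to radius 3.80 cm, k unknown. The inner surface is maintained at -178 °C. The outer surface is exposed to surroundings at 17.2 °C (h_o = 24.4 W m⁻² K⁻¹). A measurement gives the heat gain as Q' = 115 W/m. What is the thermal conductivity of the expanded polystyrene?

k = 0.0322 W/m·K

ΣR = ΔT/Q' = |-178 − 17.2|/115 = 1.697 m·K/W
Known resistances:
  R'_copper = ln(0.0279/0.0222)/(2πk) = 0.2285/(2π·343) = 1.060×10^-4 m·K/W
  R'_conv,out = 1/(2πr h) = 1/(2π·0.0380·24.4) = 0.1717 m·K/W
R_expanded polystyrene = ΣR − ΣR_known = 1.697 − 0.1718 = 1.525 m·K/W
ln(r₂/r₁)/(2πk) = 1.525 ⇒ k = 0.3090/(2π·1.525) = 0.0322 W/m·K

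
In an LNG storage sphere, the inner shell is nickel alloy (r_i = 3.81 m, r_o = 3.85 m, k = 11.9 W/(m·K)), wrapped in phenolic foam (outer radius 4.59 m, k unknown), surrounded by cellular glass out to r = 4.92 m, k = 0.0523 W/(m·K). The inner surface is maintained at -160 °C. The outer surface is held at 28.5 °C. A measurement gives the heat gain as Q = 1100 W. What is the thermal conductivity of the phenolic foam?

k = 0.0223 W/m·K

ΣR = ΔT/Q = |-160 − 28.5|/1100 = 0.1714 K/W
Known resistances:
  R_nickel alloy = (1/3.81 − 1/3.85)/(4πk) = 0.002727/(4π·11.9) = 1.824×10^-5 K/W
  R_cellular glass = (1/4.59 − 1/4.92)/(4πk) = 0.01461/(4π·0.0523) = 0.02223 K/W
R_phenolic foam = ΣR − ΣR_known = 0.1714 − 0.02225 = 0.1492 K/W
(1/r₁−1/r₂)/(4πk) = 0.1492 ⇒ k = 0.04188/(4π·0.1492) = 0.0223 W/m·K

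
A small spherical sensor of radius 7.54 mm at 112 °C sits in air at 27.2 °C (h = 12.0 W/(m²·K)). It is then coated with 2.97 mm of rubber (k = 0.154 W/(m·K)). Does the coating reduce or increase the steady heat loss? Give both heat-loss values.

Critical radius for a sphere: r_cr = 2k/h = 0.0257 m = 2.57 cm.
Outer radius after coating: r₂ = 0.00754 + 0.00297 = 0.01051 m.
Since r₁ < r_cr and r₂ ≤ r_cr, the coating moves toward the maximum at r_cr — heat loss rises.
Bare: R = 1/(4πr₁²h) = 116.6 K/W; Q = 84.8/116.6 = 0.727 W.
Coated: R = R_cond + R_conv = 79.40 K/W; Q = 84.8/79.40 = 1.07 W.

increases: 0.727 → 1.07 W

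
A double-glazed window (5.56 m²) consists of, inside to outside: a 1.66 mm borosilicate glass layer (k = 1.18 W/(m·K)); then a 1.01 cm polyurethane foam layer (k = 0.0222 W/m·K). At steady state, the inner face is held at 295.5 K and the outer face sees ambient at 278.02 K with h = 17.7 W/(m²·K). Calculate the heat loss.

Q = 190 W

Resistance network (inner→outer):
  R_borosilicate glass = L/(kA) = 0.00166/(1.18·5.56) = 2.530×10^-4 K/W
  R_polyurethane foam = L/(kA) = 0.0101/(0.0222·5.56) = 0.08183 K/W
  R_conv,out = 1/(hA) = 1/(17.7·5.56) = 0.01016 K/W
ΣR = 2.530×10^-4 + 0.08183 + 0.01016 = 0.09224 K/W
Q = ΔT/ΣR = (295.5 K − 278.02 K)/0.09224 = 190 W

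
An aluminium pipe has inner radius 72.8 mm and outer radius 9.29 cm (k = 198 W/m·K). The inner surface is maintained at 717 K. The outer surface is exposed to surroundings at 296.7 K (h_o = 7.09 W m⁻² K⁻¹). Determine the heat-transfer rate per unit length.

Resistance network (inner→outer):
  R'_aluminium = ln(0.0929/0.0728)/(2πk) = 0.2438/(2π·198) = 1.960×10^-4 m·K/W
  R'_conv,out = 1/(2πr h) = 1/(2π·0.0929·7.09) = 0.2416 m·K/W
ΣR = 1.960×10^-4 + 0.2416 = 0.2418 m·K/W
Q' = ΔT/ΣR = (717 K − 296.7 K)/0.2418 = 1740 W/m

Q' = 1740 W/m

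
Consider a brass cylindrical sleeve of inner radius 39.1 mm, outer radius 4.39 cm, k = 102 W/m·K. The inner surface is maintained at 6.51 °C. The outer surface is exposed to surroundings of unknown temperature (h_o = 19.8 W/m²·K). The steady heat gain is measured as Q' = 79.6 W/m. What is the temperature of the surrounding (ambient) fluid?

T_out = 21.1 °C

Series resistances:
  R'_brass = ln(0.0439/0.0391)/(2πk) = 0.1158/(2π·102) = 1.807×10^-4 m·K/W
  R'_conv,out = 1/(2πr h) = 1/(2π·0.0439·19.8) = 0.1831 m·K/W
ΣR = 0.1833 m·K/W
ΔT = Q'·ΣR = 79.6 × 0.1833 = 14.59 K
Heat flows inward, so T_out = T_in + ΔT = 6.51 + 14.59 = 21.1 °C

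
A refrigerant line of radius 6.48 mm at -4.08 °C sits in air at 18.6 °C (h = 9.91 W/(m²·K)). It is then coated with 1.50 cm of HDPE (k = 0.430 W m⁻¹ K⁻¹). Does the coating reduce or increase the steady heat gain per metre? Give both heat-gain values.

Critical radius for a cylinder: r_cr = k/h = 0.0434 m = 4.34 cm.
Outer radius after coating: r₂ = 0.00648 + 0.0150 = 0.02148 m.
Since r₁ < r_cr and r₂ ≤ r_cr, the coating moves toward the maximum at r_cr — heat gain rises.
Bare: R = 1/(2πr₁h) = 2.478 m·K/W; Q = 22.68/2.478 = 9.15 W/m.
Coated: R = R_cond + R_conv = 1.191 m·K/W; Q = 22.68/1.191 = 19.0 W/m.

increases: 9.15 → 19.0 W/m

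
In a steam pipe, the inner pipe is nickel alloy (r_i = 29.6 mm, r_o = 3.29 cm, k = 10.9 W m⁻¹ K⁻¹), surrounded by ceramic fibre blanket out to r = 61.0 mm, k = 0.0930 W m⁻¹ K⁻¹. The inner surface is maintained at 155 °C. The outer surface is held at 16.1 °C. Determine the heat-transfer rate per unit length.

Treat each layer as a resistance in series:
  R'_nickel alloy = ln(0.0329/0.0296)/(2πk) = 0.1057/(2π·10.9) = 0.001543 m·K/W
  R'_ceramic fibre blanket = ln(0.0610/0.0329)/(2πk) = 0.6174/(2π·0.0930) = 1.057 m·K/W
ΣR = 0.001543 + 1.057 = 1.059 m·K/W
Q' = ΔT/ΣR = (155 °C − 16.1 °C)/1.059 = 131 W/m

Q' = 131 W/m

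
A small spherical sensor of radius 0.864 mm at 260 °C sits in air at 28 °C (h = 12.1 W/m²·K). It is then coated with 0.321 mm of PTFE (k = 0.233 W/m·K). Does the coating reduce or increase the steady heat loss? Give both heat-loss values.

increases: 0.0263 → 0.0484 W

Critical radius for a sphere: r_cr = 2k/h = 0.0385 m = 3.85 cm.
Outer radius after coating: r₂ = 8.64×10^-4 + 3.21×10^-4 = 0.001185 m.
Since r₁ < r_cr and r₂ ≤ r_cr, the coating moves toward the maximum at r_cr — heat loss rises.
Bare: R = 1/(4πr₁²h) = 8810 K/W; Q = 232/8810 = 0.0263 W.
Coated: R = R_cond + R_conv = 4791 K/W; Q = 232/4791 = 0.0484 W.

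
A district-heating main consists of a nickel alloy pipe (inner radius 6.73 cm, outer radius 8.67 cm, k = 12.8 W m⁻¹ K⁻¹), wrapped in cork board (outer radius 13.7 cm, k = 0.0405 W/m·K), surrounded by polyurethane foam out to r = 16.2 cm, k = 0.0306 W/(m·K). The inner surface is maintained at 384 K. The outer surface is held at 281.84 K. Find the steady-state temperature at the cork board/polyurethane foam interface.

T = 315.2 K

Series thermal resistances, inner to outer:
  R'_nickel alloy = ln(0.0867/0.0673)/(2πk) = 0.2533/(2π·12.8) = 0.003149 m·K/W
  R'_cork board = ln(0.137/0.0867)/(2πk) = 0.4575/(2π·0.0405) = 1.798 m·K/W
  R'_polyurethane foam = ln(0.162/0.137)/(2πk) = 0.1676/(2π·0.0306) = 0.8718 m·K/W
ΣR = 0.003149 + 1.798 + 0.8718 = 2.673 m·K/W
Q' = ΔT/ΣR = (384 K − 281.84 K)/2.673 = 38.22 W/m
From the inner boundary to the cork board/polyurethane foam interface, ΣR_partial = 1.801 m·K/W.
T_interface = T_in − Q'·ΣR_partial = 384 K − (38.22)(1.801) = 315.2 K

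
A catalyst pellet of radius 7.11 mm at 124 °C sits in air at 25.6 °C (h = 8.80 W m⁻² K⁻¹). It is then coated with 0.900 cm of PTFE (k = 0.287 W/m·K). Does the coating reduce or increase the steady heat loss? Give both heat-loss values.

Critical radius for a sphere: r_cr = 2k/h = 0.0652 m = 6.52 cm.
Outer radius after coating: r₂ = 0.00711 + 0.00900 = 0.01611 m.
Since r₁ < r_cr and r₂ ≤ r_cr, the coating moves toward the maximum at r_cr — heat loss rises.
Bare: R = 1/(4πr₁²h) = 178.9 K/W; Q = 98.4/178.9 = 0.550 W.
Coated: R = R_cond + R_conv = 56.63 K/W; Q = 98.4/56.63 = 1.74 W.

increases: 0.550 → 1.74 W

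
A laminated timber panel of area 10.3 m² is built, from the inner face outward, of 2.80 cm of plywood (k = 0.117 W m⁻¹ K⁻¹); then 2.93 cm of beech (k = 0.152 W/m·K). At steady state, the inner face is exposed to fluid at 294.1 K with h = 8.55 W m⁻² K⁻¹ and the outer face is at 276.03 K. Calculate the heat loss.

Treat each layer as a resistance in series:
  R_conv,in = 1/(hA) = 1/(8.55·10.3) = 0.01136 K/W
  R_plywood = L/(kA) = 0.0280/(0.117·10.3) = 0.02323 K/W
  R_beech = L/(kA) = 0.0293/(0.152·10.3) = 0.01871 K/W
ΣR = 0.01136 + 0.02323 + 0.01871 = 0.05330 K/W
Q = ΔT/ΣR = (294.1 K − 276.03 K)/0.05330 = 339 W

Q = 339 W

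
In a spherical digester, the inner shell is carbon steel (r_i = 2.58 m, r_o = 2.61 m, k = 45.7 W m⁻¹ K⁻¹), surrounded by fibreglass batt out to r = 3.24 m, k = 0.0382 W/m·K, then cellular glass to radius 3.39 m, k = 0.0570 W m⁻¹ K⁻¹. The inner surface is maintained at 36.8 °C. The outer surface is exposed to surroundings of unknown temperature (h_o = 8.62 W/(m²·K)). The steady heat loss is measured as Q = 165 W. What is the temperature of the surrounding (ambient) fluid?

T_out = 7.91 °C

Series resistances:
  R_carbon steel = (1/2.58 − 1/2.61)/(4πk) = 0.004455/(4π·45.7) = 7.758×10^-6 K/W
  R_fibreglass batt = (1/2.61 − 1/3.24)/(4πk) = 0.07450/(4π·0.0382) = 0.1552 K/W
  R_cellular glass = (1/3.24 − 1/3.39)/(4πk) = 0.01366/(4π·0.0570) = 0.01907 K/W
  R_conv,out = 1/(4πr²h) = 1/(4π·3.39²·8.62) = 8.033×10^-4 K/W
ΣR = 0.1751 K/W
ΔT = Q·ΣR = 165 × 0.1751 = 28.89 K
Heat flows outward, so T_out = T_in − ΔT = 36.8 − 28.89 = 7.91 °C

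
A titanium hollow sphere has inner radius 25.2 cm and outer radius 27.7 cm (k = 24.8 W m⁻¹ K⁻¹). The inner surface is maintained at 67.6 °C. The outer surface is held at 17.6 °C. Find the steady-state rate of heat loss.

Q = 4πk·ΔT/(1/r₁ − 1/r₂) = 4π × 24.8 × 50 / (1/0.252 − 1/0.277) = 43500 W

Q = 43.5 kW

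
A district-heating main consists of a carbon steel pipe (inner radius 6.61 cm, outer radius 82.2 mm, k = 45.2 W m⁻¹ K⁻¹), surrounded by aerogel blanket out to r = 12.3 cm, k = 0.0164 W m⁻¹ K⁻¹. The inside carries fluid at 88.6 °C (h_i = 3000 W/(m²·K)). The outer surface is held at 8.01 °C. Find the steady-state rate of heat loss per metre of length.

Q' = 20.6 W/m

Treat each layer as a resistance in series:
  R'_conv,in = 1/(2πr h) = 1/(2π·0.0661·3000) = 8.026×10^-4 m·K/W
  R'_carbon steel = ln(0.0822/0.0661)/(2πk) = 0.2180/(2π·45.2) = 7.676×10^-4 m·K/W
  R'_aerogel blanket = ln(0.123/0.0822)/(2πk) = 0.4030/(2π·0.0164) = 3.911 m·K/W
ΣR = 8.026×10^-4 + 7.676×10^-4 + 3.911 = 3.913 m·K/W
Q' = ΔT/ΣR = (88.6 °C − 8.01 °C)/3.913 = 20.6 W/m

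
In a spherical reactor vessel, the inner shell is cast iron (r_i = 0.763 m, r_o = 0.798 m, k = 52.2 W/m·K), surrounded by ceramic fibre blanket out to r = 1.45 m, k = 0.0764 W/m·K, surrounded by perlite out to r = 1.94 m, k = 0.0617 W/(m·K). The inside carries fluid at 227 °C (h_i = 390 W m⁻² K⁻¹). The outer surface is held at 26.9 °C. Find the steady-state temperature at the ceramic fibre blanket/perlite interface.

T = 82.3 °C

Series thermal resistances, inner to outer:
  R_conv,in = 1/(4πr²h) = 1/(4π·0.763²·390) = 3.505×10^-4 K/W
  R_cast iron = (1/0.763 − 1/0.798)/(4πk) = 0.05748/(4π·52.2) = 8.763×10^-5 K/W
  R_ceramic fibre blanket = (1/0.798 − 1/1.45)/(4πk) = 0.5635/(4π·0.0764) = 0.5869 K/W
  R_perlite = (1/1.45 − 1/1.94)/(4πk) = 0.1742/(4π·0.0617) = 0.2247 K/W
ΣR = 3.505×10^-4 + 8.763×10^-5 + 0.5869 + 0.2247 = 0.8120 K/W
Q = ΔT/ΣR = (227 °C − 26.9 °C)/0.8120 = 246.4 W
From the inner boundary to the ceramic fibre blanket/perlite interface, ΣR_partial = 0.5873 K/W.
T_interface = T_in − Q·ΣR_partial = 227 °C − (246.4)(0.5873) = 82.3 °C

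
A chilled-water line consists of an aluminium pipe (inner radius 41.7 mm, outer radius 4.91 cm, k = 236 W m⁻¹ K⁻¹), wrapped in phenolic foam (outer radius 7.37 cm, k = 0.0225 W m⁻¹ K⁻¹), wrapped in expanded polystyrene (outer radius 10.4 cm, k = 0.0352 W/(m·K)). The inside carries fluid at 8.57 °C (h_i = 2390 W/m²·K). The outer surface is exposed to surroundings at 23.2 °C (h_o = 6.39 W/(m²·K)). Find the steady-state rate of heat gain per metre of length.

Q' = 3.13 W/m

Treat each layer as a resistance in series:
  R'_conv,in = 1/(2πr h) = 1/(2π·0.0417·2390) = 0.001597 m·K/W
  R'_aluminium = ln(0.0491/0.0417)/(2πk) = 0.1634/(2π·236) = 1.102×10^-4 m·K/W
  R'_phenolic foam = ln(0.0737/0.0491)/(2πk) = 0.4061/(2π·0.0225) = 2.873 m·K/W
  R'_expanded polystyrene = ln(0.104/0.0737)/(2πk) = 0.3444/(2π·0.0352) = 1.557 m·K/W
  R'_conv,out = 1/(2πr h) = 1/(2π·0.104·6.39) = 0.2395 m·K/W
ΣR = 0.001597 + 1.102×10^-4 + 2.873 + 1.557 + 0.2395 = 4.671 m·K/W
Q' = ΔT/ΣR = (8.57 °C − 23.2 °C)/4.671 = -3.13 W/m
(Negative Q' ⇒ heat flows inward; heat gain = 3.13 W/m.)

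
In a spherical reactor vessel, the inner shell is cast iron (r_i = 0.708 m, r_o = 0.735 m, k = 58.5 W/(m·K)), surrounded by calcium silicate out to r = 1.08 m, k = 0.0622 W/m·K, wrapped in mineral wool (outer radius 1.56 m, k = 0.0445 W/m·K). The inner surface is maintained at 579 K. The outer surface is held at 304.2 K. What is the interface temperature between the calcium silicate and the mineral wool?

T = 436 K

Resistance network (inner→outer):
  R_cast iron = (1/0.708 − 1/0.735)/(4πk) = 0.05189/(4π·58.5) = 7.058×10^-5 K/W
  R_calcium silicate = (1/0.735 − 1/1.08)/(4πk) = 0.4346/(4π·0.0622) = 0.5560 K/W
  R_mineral wool = (1/1.08 − 1/1.56)/(4πk) = 0.2849/(4π·0.0445) = 0.5095 K/W
ΣR = 7.058×10^-5 + 0.5560 + 0.5095 = 1.066 K/W
Q = ΔT/ΣR = (579 K − 304.2 K)/1.066 = 257.8 W
From the inner boundary to the calcium silicate/mineral wool interface, ΣR_partial = 0.5561 K/W.
T_interface = T_in − Q·ΣR_partial = 579 K − (257.8)(0.5561) = 436 K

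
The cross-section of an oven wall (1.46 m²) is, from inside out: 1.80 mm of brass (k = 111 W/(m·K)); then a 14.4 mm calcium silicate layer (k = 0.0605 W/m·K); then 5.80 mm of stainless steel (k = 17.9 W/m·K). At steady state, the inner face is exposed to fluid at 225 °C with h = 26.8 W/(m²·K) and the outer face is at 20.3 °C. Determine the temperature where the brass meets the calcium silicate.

Treat each layer as a resistance in series:
  R_conv,in = 1/(hA) = 1/(26.8·1.46) = 0.02556 K/W
  R_brass = L/(kA) = 0.00180/(111·1.46) = 1.111×10^-5 K/W
  R_calcium silicate = L/(kA) = 0.0144/(0.0605·1.46) = 0.1630 K/W
  R_stainless steel = L/(kA) = 0.00580/(17.9·1.46) = 2.219×10^-4 K/W
ΣR = 0.02556 + 1.111×10^-5 + 0.1630 + 2.219×10^-4 = 0.1888 K/W
Q = ΔT/ΣR = (225 °C − 20.3 °C)/0.1888 = 1084 W
From the inner boundary to the brass/calcium silicate interface, ΣR_partial = 0.02557 K/W.
T_interface = T_in − Q·ΣR_partial = 225 °C − (1084)(0.02557) = 197 °C

T = 197 °C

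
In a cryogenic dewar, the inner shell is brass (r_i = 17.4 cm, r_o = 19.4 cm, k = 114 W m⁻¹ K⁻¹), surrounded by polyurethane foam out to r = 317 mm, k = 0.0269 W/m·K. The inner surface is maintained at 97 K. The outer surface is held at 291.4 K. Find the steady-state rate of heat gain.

Treat each layer as a resistance in series:
  R_brass = (1/0.174 − 1/0.194)/(4πk) = 0.5925/(4π·114) = 4.136×10^-4 K/W
  R_polyurethane foam = (1/0.194 − 1/0.317)/(4πk) = 2.000/(4π·0.0269) = 5.917 K/W
ΣR = 4.136×10^-4 + 5.917 = 5.917 K/W
Q = ΔT/ΣR = (97 K − 291.4 K)/5.917 = -32.9 W
(Negative Q ⇒ heat flows inward; heat gain = 32.9 W.)

Q = 32.9 W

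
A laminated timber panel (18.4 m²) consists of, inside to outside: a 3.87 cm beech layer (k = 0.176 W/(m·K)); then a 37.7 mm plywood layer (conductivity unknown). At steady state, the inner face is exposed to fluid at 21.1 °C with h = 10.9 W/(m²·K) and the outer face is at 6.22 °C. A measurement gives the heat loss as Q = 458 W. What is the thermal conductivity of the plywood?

ΣR = ΔT/Q = |21.1 − 6.22|/458 = 0.03249 K/W
Known resistances:
  R_conv,in = 1/(hA) = 1/(10.9·18.4) = 0.004986 K/W
  R_beech = L/(kA) = 0.0387/(0.176·18.4) = 0.01195 K/W
R_plywood = ΣR − ΣR_known = 0.03249 − 0.01694 = 0.01555 K/W
L/(kA) = 0.01555 ⇒ k = 0.0377/(0.01555·18.4) = 0.132 W/m·K

k = 0.132 W/m·K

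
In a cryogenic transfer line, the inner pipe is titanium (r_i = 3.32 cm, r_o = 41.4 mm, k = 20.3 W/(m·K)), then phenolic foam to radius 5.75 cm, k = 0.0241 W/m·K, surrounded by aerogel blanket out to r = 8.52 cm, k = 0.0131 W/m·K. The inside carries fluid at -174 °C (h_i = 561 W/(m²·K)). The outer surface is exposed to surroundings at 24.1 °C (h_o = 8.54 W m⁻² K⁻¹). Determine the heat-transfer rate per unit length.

Resistance network (inner→outer):
  R'_conv,in = 1/(2πr h) = 1/(2π·0.0332·561) = 0.008545 m·K/W
  R'_titanium = ln(0.0414/0.0332)/(2πk) = 0.2207/(2π·20.3) = 0.001731 m·K/W
  R'_phenolic foam = ln(0.0575/0.0414)/(2πk) = 0.3285/(2π·0.0241) = 2.169 m·K/W
  R'_aerogel blanket = ln(0.0852/0.0575)/(2πk) = 0.3932/(2π·0.0131) = 4.777 m·K/W
  R'_conv,out = 1/(2πr h) = 1/(2π·0.0852·8.54) = 0.2187 m·K/W
ΣR = 0.008545 + 0.001731 + 2.169 + 4.777 + 0.2187 = 7.175 m·K/W
Q' = ΔT/ΣR = (-174 °C − 24.1 °C)/7.175 = -27.6 W/m
(Negative Q' ⇒ heat flows inward; heat gain = 27.6 W/m.)

Q' = 27.6 W/m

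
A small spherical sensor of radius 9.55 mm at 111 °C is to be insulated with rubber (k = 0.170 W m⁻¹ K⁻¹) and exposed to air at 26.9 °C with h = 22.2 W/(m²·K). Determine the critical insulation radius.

r_cr = 1.53 cm

For a sphere, r_cr = 2k_ins/h = 2·0.170/22.2 = 0.0153 m = 1.53 cm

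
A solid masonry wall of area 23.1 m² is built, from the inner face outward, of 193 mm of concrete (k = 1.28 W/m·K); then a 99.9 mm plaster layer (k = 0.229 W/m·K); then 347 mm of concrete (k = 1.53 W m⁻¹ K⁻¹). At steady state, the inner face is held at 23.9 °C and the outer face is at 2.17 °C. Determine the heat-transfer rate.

Q = 617 W

Series thermal resistances, inner to outer:
  R_concrete = L/(kA) = 0.193/(1.28·23.1) = 0.006527 K/W
  R_plaster = L/(kA) = 0.0999/(0.229·23.1) = 0.01889 K/W
  R_concrete = L/(kA) = 0.347/(1.53·23.1) = 0.009818 K/W
ΣR = 0.006527 + 0.01889 + 0.009818 = 0.03524 K/W
Q = ΔT/ΣR = (23.9 °C − 2.17 °C)/0.03524 = 617 W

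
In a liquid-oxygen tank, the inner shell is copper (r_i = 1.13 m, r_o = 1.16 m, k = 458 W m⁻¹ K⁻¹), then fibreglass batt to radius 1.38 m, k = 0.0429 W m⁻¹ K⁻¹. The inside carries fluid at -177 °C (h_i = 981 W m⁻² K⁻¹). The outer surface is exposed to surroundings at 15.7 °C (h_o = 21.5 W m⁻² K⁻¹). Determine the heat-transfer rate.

Series thermal resistances, inner to outer:
  R_conv,in = 1/(4πr²h) = 1/(4π·1.13²·981) = 6.353×10^-5 K/W
  R_copper = (1/1.13 − 1/1.16)/(4πk) = 0.02289/(4π·458) = 3.977×10^-6 K/W
  R_fibreglass batt = (1/1.16 − 1/1.38)/(4πk) = 0.1374/(4π·0.0429) = 0.2549 K/W
  R_conv,out = 1/(4πr²h) = 1/(4π·1.38²·21.5) = 0.001944 K/W
ΣR = 6.353×10^-5 + 3.977×10^-6 + 0.2549 + 0.001944 = 0.2569 K/W
Q = ΔT/ΣR = (-177 °C − 15.7 °C)/0.2569 = -750 W
(Negative Q ⇒ heat flows inward; heat gain = 750 W.)

Q = 750 W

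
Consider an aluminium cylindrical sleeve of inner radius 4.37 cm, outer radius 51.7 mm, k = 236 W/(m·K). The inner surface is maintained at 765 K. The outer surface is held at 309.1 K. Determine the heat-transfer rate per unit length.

Q' = 2πk·ΔT/ln(r₂/r₁) = 2π × 236 × 455.9 / ln(0.0517/0.0437) = 4.02×10^6 W/m

Q' = 4020 kW/m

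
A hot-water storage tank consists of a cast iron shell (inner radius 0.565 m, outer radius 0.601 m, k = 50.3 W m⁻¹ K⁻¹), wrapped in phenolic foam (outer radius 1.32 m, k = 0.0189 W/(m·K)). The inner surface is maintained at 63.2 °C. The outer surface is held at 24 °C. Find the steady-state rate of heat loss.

Treat each layer as a resistance in series:
  R_cast iron = (1/0.565 − 1/0.601)/(4πk) = 0.1060/(4π·50.3) = 1.677×10^-4 K/W
  R_phenolic foam = (1/0.601 − 1/1.32)/(4πk) = 0.9063/(4π·0.0189) = 3.816 K/W
ΣR = 1.677×10^-4 + 3.816 = 3.816 K/W
Q = ΔT/ΣR = (63.2 °C − 24 °C)/3.816 = 10.3 W

Q = 10.3 W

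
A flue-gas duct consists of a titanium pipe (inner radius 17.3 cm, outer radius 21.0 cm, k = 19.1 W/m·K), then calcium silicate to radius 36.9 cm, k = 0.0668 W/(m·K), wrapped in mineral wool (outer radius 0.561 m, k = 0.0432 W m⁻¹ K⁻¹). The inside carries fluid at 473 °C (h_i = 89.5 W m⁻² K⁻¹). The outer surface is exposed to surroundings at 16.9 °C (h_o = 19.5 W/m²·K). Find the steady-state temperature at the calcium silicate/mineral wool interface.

Treat each layer as a resistance in series:
  R'_conv,in = 1/(2πr h) = 1/(2π·0.173·89.5) = 0.01028 m·K/W
  R'_titanium = ln(0.210/0.173)/(2πk) = 0.1938/(2π·19.1) = 0.001615 m·K/W
  R'_calcium silicate = ln(0.369/0.210)/(2πk) = 0.5637/(2π·0.0668) = 1.343 m·K/W
  R'_mineral wool = ln(0.561/0.369)/(2πk) = 0.4189/(2π·0.0432) = 1.543 m·K/W
  R'_conv,out = 1/(2πr h) = 1/(2π·0.561·19.5) = 0.01455 m·K/W
ΣR = 0.01028 + 0.001615 + 1.343 + 1.543 + 0.01455 = 2.912 m·K/W
Q' = ΔT/ΣR = (473 °C − 16.9 °C)/2.912 = 156.6 W/m
From the inner boundary to the calcium silicate/mineral wool interface, ΣR_partial = 1.355 m·K/W.
T_interface = T_in − Q'·ΣR_partial = 473 °C − (156.6)(1.355) = 261 °C

T = 261 °C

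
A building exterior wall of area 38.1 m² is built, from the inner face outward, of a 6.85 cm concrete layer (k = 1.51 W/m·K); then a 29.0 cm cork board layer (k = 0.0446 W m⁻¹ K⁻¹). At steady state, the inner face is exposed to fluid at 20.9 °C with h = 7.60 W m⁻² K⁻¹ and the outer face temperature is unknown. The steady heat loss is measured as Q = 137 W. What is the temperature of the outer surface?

T_out = -3.12 °C

Series resistances:
  R_conv,in = 1/(hA) = 1/(7.60·38.1) = 0.003454 K/W
  R_concrete = L/(kA) = 0.0685/(1.51·38.1) = 0.001191 K/W
  R_cork board = L/(kA) = 0.290/(0.0446·38.1) = 0.1707 K/W
ΣR = 0.1753 K/W
ΔT = Q·ΣR = 137 × 0.1753 = 24.02 K
Heat flows outward, so T_out = T_in − ΔT = 20.9 − 24.02 = -3.12 °C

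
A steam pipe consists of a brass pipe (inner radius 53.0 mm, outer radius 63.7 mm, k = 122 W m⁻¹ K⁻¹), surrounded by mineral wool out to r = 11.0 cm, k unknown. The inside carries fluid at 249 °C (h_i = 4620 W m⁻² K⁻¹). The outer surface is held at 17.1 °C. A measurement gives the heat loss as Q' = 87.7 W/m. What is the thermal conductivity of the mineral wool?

ΣR = ΔT/Q' = |249 − 17.1|/87.7 = 2.644 m·K/W
Known resistances:
  R'_conv,in = 1/(2πr h) = 1/(2π·0.0530·4620) = 6.500×10^-4 m·K/W
  R'_brass = ln(0.0637/0.0530)/(2πk) = 0.1839/(2π·122) = 2.399×10^-4 m·K/W
R_mineral wool = ΣR − ΣR_known = 2.644 − 8.899×10^-4 = 2.643 m·K/W
ln(r₂/r₁)/(2πk) = 2.643 ⇒ k = 0.5463/(2π·2.643) = 0.0329 W/m·K

k = 0.0329 W/m·K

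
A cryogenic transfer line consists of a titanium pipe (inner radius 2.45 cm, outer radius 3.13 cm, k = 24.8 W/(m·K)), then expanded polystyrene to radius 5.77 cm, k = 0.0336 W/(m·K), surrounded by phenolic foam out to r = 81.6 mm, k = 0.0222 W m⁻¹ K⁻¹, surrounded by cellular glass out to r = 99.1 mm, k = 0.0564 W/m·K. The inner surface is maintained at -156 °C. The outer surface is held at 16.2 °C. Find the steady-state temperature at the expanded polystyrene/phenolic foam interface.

T = -71.8 °C

Treat each layer as a resistance in series:
  R'_titanium = ln(0.0313/0.0245)/(2πk) = 0.2449/(2π·24.8) = 0.001572 m·K/W
  R'_expanded polystyrene = ln(0.0577/0.0313)/(2πk) = 0.6116/(2π·0.0336) = 2.897 m·K/W
  R'_phenolic foam = ln(0.0816/0.0577)/(2πk) = 0.3466/(2π·0.0222) = 2.485 m·K/W
  R'_cellular glass = ln(0.0991/0.0816)/(2πk) = 0.1943/(2π·0.0564) = 0.5483 m·K/W
ΣR = 0.001572 + 2.897 + 2.485 + 0.5483 = 5.932 m·K/W
Q' = ΔT/ΣR = (-156 °C − 16.2 °C)/5.932 = -29.03 W/m
From the inner boundary to the expanded polystyrene/phenolic foam interface, ΣR_partial = 2.899 m·K/W.
T_interface = T_in − Q'·ΣR_partial = -156 °C − (-29.03)(2.899) = -71.8 °C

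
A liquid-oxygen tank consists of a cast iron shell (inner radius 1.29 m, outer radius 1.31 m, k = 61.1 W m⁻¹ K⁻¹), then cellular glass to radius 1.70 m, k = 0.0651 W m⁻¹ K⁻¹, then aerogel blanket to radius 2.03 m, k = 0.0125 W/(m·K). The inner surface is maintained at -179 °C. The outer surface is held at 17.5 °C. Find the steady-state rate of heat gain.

Treat each layer as a resistance in series:
  R_cast iron = (1/1.29 − 1/1.31)/(4πk) = 0.01184/(4π·61.1) = 1.541×10^-5 K/W
  R_cellular glass = (1/1.31 − 1/1.70)/(4πk) = 0.1751/(4π·0.0651) = 0.2141 K/W
  R_aerogel blanket = (1/1.70 − 1/2.03)/(4πk) = 0.09562/(4π·0.0125) = 0.6088 K/W
ΣR = 1.541×10^-5 + 0.2141 + 0.6088 = 0.8229 K/W
Q = ΔT/ΣR = (-179 °C − 17.5 °C)/0.8229 = -239 W
(Negative Q ⇒ heat flows inward; heat gain = 239 W.)

Q = 239 W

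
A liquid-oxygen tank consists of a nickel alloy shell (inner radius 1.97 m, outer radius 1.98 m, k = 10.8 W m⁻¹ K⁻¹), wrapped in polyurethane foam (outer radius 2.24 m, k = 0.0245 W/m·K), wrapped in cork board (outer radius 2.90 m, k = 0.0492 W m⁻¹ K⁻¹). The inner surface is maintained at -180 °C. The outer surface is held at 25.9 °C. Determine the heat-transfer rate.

Treat each layer as a resistance in series:
  R_nickel alloy = (1/1.97 − 1/1.98)/(4πk) = 0.002564/(4π·10.8) = 1.889×10^-5 K/W
  R_polyurethane foam = (1/1.98 − 1/2.24)/(4πk) = 0.05862/(4π·0.0245) = 0.1904 K/W
  R_cork board = (1/2.24 − 1/2.90)/(4πk) = 0.1016/(4π·0.0492) = 0.1643 K/W
ΣR = 1.889×10^-5 + 0.1904 + 0.1643 = 0.3547 K/W
Q = ΔT/ΣR = (-180 °C − 25.9 °C)/0.3547 = -580 W
(Negative Q ⇒ heat flows inward; heat gain = 580 W.)

Q = 580 W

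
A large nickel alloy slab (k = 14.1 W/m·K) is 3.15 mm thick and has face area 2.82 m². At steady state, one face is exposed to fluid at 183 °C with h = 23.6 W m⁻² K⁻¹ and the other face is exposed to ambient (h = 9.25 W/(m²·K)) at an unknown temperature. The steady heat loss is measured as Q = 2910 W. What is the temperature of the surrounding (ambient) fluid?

Sum the resistances:
  R_conv,in = 1/(hA) = 1/(23.6·2.82) = 0.01503 K/W
  R_nickel alloy = L/(kA) = 0.00315/(14.1·2.82) = 7.922×10^-5 K/W
  R_conv,out = 1/(hA) = 1/(9.25·2.82) = 0.03834 K/W
ΣR = 0.05344 K/W
ΔT = Q·ΣR = 2910 × 0.05344 = 155.5 K
Heat flows outward, so T_out = T_in − ΔT = 183 − 155.5 = 27.5 °C

T_out = 27.5 °C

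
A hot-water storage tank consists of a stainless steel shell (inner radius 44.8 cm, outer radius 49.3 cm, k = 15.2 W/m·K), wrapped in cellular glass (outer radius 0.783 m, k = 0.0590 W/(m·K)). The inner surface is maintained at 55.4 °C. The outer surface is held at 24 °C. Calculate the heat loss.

Treat each layer as a resistance in series:
  R_stainless steel = (1/0.448 − 1/0.493)/(4πk) = 0.2037/(4π·15.2) = 0.001067 K/W
  R_cellular glass = (1/0.493 − 1/0.783)/(4πk) = 0.7513/(4π·0.0590) = 1.013 K/W
ΣR = 0.001067 + 1.013 = 1.014 K/W
Q = ΔT/ΣR = (55.4 °C − 24 °C)/1.014 = 31.0 W

Q = 31.0 W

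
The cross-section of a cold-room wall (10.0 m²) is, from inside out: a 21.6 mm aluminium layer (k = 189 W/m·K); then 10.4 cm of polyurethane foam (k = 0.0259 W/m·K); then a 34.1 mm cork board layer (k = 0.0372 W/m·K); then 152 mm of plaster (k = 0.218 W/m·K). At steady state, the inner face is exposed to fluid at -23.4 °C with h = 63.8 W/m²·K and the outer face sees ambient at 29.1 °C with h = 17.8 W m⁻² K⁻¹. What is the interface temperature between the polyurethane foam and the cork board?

T = 13.7 °C

Series thermal resistances, inner to outer:
  R_conv,in = 1/(hA) = 1/(63.8·10.0) = 0.001567 K/W
  R_aluminium = L/(kA) = 0.0216/(189·10.0) = 1.143×10^-5 K/W
  R_polyurethane foam = L/(kA) = 0.104/(0.0259·10.0) = 0.4015 K/W
  R_cork board = L/(kA) = 0.0341/(0.0372·10.0) = 0.09167 K/W
  R_plaster = L/(kA) = 0.152/(0.218·10.0) = 0.06972 K/W
  R_conv,out = 1/(hA) = 1/(17.8·10.0) = 0.005618 K/W
ΣR = 0.001567 + 1.143×10^-5 + 0.4015 + 0.09167 + 0.06972 + 0.005618 = 0.5701 K/W
Q = ΔT/ΣR = (-23.4 °C − 29.1 °C)/0.5701 = -92.09 W
From the inner boundary to the polyurethane foam/cork board interface, ΣR_partial = 0.4031 K/W.
T_interface = T_in − Q·ΣR_partial = -23.4 °C − (-92.09)(0.4031) = 13.7 °C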